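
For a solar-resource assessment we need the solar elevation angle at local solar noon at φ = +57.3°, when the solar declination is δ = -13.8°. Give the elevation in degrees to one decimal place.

18.9°

At local noon the hour angle is zero, so the zenith angle equals |φ − δ| = |+57.3° − (-13.800°)| = 71.100°.
Elevation = 90° − 71.100° = 18.9°.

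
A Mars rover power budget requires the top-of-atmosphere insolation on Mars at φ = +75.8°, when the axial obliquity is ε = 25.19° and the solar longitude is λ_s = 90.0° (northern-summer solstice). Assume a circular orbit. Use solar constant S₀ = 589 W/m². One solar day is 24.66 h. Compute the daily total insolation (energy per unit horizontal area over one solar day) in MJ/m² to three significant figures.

21.6 MJ/m²

Solar declination: sin δ = sin ε · sin λ_s = sin 25.19° × sin 90.0° = 0.42562, so δ = +25.190°.
cos H₀ = −tan(+75.8°) tan(+25.190°) = -1.8588 ≤ −1 ⇒ polar day, H₀ = π.
Bracket: H₀ sin φ sin δ + cos φ cos δ sin H₀ = 3.1416×0.96945×0.42562 + 0.24531×0.90490×0.00000 = 1.296279 + 0.000000 = 1.296279.
Q̄ = (S₀/π) × [bracket] = (589/π) × 1.296279 = 243.03 W/m².
Daily total = Q̄ × 24.66 h × 3600 s/h = 243.03 × 24.66 × 3600 / 10⁶ = 21.58 MJ/m².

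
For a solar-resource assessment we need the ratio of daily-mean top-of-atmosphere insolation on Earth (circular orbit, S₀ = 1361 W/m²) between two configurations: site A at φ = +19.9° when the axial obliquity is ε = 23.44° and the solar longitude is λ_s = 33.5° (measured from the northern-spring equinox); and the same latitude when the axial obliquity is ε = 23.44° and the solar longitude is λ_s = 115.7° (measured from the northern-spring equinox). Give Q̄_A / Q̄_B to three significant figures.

Q̄_A / Q̄_B ≈ 0.963

— Configuration A (φ=+19.9°):
Solar declination: sin δ = sin ε · sin λ_s = sin 23.44° × sin 33.5° = 0.21955, so δ = +12.683°.
cos H₀ = −tan(+19.9°) tan(+12.683°) = -0.0815, H₀ = 1.6524 rad.
Bracket: H₀ sin φ sin δ + cos φ cos δ sin H₀ = 1.6524×0.34038×0.21955 + 0.94029×0.97560×0.99668 = 0.123485 + 0.914301 = 1.037786.
Q̄ = (S₀/π) × [bracket] = (1361/π) × 1.037786 = 449.59 W/m².
— Configuration B (φ=+19.9°):
Solar declination: sin δ = sin ε · sin λ_s = sin 23.44° × sin 115.7° = 0.35844, so δ = +21.004°.
cos H₀ = −tan(+19.9°) tan(+21.004°) = -0.1390, H₀ = 1.7102 rad.
Bracket: H₀ sin φ sin δ + cos φ cos δ sin H₀ = 1.7102×0.34038×0.35844 + 0.94029×0.93355×0.99029 = 0.208654 + 0.869284 = 1.077938.
Q̄ = (S₀/π) × [bracket] = (1361/π) × 1.077938 = 466.98 W/m².
Ratio Q̄_A / Q̄_B = 449.59 / 466.98 = 0.9628.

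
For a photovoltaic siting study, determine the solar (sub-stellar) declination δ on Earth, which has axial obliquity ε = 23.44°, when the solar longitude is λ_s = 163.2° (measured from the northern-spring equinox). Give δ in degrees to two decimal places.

sin δ = sin ε · sin λ_s = sin 23.44° × sin 163.2° = 0.114974.
δ = arcsin(0.114974) = +6.60°.

δ = +6.60°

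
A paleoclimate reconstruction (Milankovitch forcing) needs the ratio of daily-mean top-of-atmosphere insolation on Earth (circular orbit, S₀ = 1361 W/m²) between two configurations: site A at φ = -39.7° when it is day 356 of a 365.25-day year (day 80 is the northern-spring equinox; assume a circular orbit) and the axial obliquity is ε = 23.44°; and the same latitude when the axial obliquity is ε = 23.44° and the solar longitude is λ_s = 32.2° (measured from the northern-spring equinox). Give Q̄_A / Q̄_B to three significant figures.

— Configuration A (φ=-39.7°):
Solar longitude: λ_s = 360° × (356 − 80)/365.25 = 272.033°.
sin δ = sin 23.44° × sin 272.033° = -0.39754, so δ = -23.424°.
cos H₀ = −tan(-39.7°) tan(-23.424°) = -0.3597, H₀ = 1.9387 rad.
Bracket: H₀ sin φ sin δ + cos φ cos δ sin H₀ = 1.9387×-0.63877×-0.39754 + 0.76940×0.91759×0.93307 = 0.492307 + 0.658742 = 1.151049.
Q̄ = (S₀/π) × [bracket] = (1361/π) × 1.151049 = 498.66 W/m².
— Configuration B (φ=-39.7°):
Solar declination: sin δ = sin ε · sin λ_s = sin 23.44° × sin 32.2° = 0.21197, so δ = +12.238°.
cos H₀ = −tan(-39.7°) tan(+12.238°) = 0.1801, H₀ = 1.3897 rad.
Bracket: H₀ sin φ sin δ + cos φ cos δ sin H₀ = 1.3897×-0.63877×0.21197 + 0.76940×0.97728×0.98365 = -0.188165 + 0.739625 = 0.551460.
Q̄ = (S₀/π) × [bracket] = (1361/π) × 0.551460 = 238.90 W/m².
Ratio Q̄_A / Q̄_B = 498.66 / 238.90 = 2.087.

Q̄_A / Q̄_B ≈ 2.09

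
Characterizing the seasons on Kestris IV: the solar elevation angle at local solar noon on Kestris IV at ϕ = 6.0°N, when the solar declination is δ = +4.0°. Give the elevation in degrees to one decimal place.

88.0°

At local noon the hour angle is zero, so the zenith angle equals |ϕ − δ| = |+6.0° − (+4.000°)| = 2.000°.
Elevation = 90° − 2.000° = 88.0°.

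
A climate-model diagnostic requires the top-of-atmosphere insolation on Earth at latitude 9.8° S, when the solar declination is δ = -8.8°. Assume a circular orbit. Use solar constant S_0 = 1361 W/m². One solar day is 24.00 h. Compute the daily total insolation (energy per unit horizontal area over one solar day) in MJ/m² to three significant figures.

cos h₀ = −tan(-9.8°) tan(-8.800°) = -0.0267, h₀ = 1.5975 rad.
Bracket: h₀ sin ϕ sin δ + cos ϕ cos δ sin h₀ = 1.5975×-0.17021×-0.15299 + 0.98541×0.98823×0.99964 = 0.041600 + 0.973461 = 1.015061.
Q̄ = (S_0/π) × [bracket] = (1361/π) × 1.015061 = 439.74 W/m².
Daily total = Q̄ × 24.00 h × 3600 s/h = 439.74 × 24.00 × 3600 / 10⁶ = 37.99 MJ/m².

38.0 MJ/m²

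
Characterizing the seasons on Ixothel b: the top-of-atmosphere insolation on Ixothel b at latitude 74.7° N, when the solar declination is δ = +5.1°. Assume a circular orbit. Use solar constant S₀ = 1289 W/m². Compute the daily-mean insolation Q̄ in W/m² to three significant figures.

cos H₀ = −tan(+74.7°) tan(+5.100°) = -0.3262, H₀ = 1.9031 rad.
Bracket: H₀ sin φ sin δ + cos φ cos δ sin H₀ = 1.9031×0.96456×0.08889 + 0.26387×0.99604×0.94529 = 0.163171 + 0.248446 = 0.411617.
Q̄ = (S₀/π) × [bracket] = (1289/π) × 0.411617 = 168.9 W/m².

Q̄ ≈ 169 W/m²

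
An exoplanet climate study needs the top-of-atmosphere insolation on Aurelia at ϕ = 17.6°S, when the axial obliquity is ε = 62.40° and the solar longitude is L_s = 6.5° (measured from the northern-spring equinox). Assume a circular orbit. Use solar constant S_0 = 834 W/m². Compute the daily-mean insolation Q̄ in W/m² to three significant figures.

Q̄ ≈ 239 W/m²

Solar declination: sin δ = sin ε · sin L_s = sin 62.40° × sin 6.5° = 0.10032, so δ = +5.758°.
cos h₀ = −tan(-17.6°) tan(+5.758°) = 0.0320, h₀ = 1.5388 rad.
Bracket: h₀ sin ϕ sin δ + cos ϕ cos δ sin h₀ = 1.5388×-0.30237×0.10032 + 0.95319×0.99496×0.99949 = -0.046678 + 0.947902 = 0.901224.
Q̄ = (S_0/π) × [bracket] = (834/π) × 0.901224 = 239.2 W/m².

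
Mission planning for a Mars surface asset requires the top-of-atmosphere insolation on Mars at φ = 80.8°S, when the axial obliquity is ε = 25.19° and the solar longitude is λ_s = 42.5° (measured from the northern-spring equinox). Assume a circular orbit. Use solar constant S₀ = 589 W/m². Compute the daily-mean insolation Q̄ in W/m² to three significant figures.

Solar declination: sin δ = sin ε · sin λ_s = sin 25.19° × sin 42.5° = 0.28755, so δ = +16.711°.
cos H₀ = −tan(-80.8°) tan(+16.711°) = 1.8536 ≥ 1 ⇒ polar night, H₀ = 0 and Q̄ = 0.

Q̄ ≈ 0.00 W/m²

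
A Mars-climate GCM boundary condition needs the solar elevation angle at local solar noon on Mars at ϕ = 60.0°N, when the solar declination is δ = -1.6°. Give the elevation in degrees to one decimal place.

28.4°

At local noon the hour angle is zero, so the zenith angle equals |ϕ − δ| = |+60.0° − (-1.600°)| = 61.600°.
Elevation = 90° − 61.600° = 28.4°.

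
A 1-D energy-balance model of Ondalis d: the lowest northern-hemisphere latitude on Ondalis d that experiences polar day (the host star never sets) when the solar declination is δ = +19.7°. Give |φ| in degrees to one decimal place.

Polar day requires cos H₀ = −tan φ tan δ ≤ −1, i.e. tan φ tan δ ≥ 1.
The boundary is |tan φ| · |tan δ| = 1, so |φ| = 90° − |δ| = 90° − 19.7° = 70.3° in the northern hemisphere.

|φ| = 70.3°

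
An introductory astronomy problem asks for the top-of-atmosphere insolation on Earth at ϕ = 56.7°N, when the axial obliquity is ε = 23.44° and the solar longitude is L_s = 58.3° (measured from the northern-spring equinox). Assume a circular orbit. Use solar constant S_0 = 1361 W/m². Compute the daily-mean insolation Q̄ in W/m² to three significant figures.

Q̄ ≈ 451 W/m²

Solar declination: sin δ = sin ε · sin L_s = sin 23.44° × sin 58.3° = 0.33844, so δ = +19.782°.
cos h₀ = −tan(+56.7°) tan(+19.782°) = -0.5475, h₀ = 2.1502 rad.
Bracket: h₀ sin ϕ sin δ + cos ϕ cos δ sin h₀ = 2.1502×0.83581×0.33844 + 0.54902×0.94099×0.83678 = 0.608230 + 0.432299 = 1.040529.
Q̄ = (S_0/π) × [bracket] = (1361/π) × 1.040529 = 450.8 W/m².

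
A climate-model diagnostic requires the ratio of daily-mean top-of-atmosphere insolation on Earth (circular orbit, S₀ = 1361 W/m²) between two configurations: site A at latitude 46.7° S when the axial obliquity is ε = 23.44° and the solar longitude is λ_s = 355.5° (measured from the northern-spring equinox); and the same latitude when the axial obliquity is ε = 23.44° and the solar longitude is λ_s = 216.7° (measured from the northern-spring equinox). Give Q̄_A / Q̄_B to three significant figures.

Q̄_A / Q̄_B ≈ 0.751

— Configuration A (φ=-46.7°):
Solar declination: sin δ = sin ε · sin λ_s = sin 23.44° × sin 355.5° = -0.03121, so δ = -1.788°.
cos H₀ = −tan(-46.7°) tan(-1.788°) = -0.0331, H₀ = 1.6039 rad.
Bracket: H₀ sin φ sin δ + cos φ cos δ sin H₀ = 1.6039×-0.72777×-0.03121 + 0.68582×0.99951×0.99945 = 0.036431 + 0.685107 = 0.721538.
Q̄ = (S₀/π) × [bracket] = (1361/π) × 0.721538 = 312.58 W/m².
— Configuration B (φ=-46.7°):
Solar declination: sin δ = sin ε · sin λ_s = sin 23.44° × sin 216.7° = -0.23773, so δ = -13.753°.
cos H₀ = −tan(-46.7°) tan(-13.753°) = -0.2597, H₀ = 1.8335 rad.
Bracket: H₀ sin φ sin δ + cos φ cos δ sin H₀ = 1.8335×-0.72777×-0.23773 + 0.68582×0.97133×0.96568 = 0.317219 + 0.643295 = 0.960514.
Q̄ = (S₀/π) × [bracket] = (1361/π) × 0.960514 = 416.11 W/m².
Ratio Q̄_A / Q̄_B = 312.58 / 416.11 = 0.7512.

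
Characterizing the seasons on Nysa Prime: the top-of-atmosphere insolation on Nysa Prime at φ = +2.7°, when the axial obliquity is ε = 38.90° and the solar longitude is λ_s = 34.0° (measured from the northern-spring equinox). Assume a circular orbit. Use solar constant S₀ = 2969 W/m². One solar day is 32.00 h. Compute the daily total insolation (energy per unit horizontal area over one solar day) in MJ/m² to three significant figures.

Solar declination: sin δ = sin ε · sin λ_s = sin 38.90° × sin 34.0° = 0.35115, so δ = +20.558°.
cos H₀ = −tan(+2.7°) tan(+20.558°) = -0.0177, H₀ = 1.5885 rad.
Bracket: H₀ sin φ sin δ + cos φ cos δ sin H₀ = 1.5885×0.04711×0.35115 + 0.99889×0.93632×0.99984 = 0.026278 + 0.935131 = 0.961409.
Q̄ = (S₀/π) × [bracket] = (2969/π) × 0.961409 = 908.59 W/m².
Daily total = Q̄ × 32.00 h × 3600 s/h = 908.59 × 32.00 × 3600 / 10⁶ = 104.7 MJ/m².

105 MJ/m²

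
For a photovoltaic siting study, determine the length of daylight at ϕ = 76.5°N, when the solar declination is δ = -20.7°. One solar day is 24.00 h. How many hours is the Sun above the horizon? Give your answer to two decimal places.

cos h₀ = −tan ϕ · tan δ = 1.5739 ≥ 1, so the Sun never rises (polar night) and h₀ = 0.
Daylight = 2h₀/(2π) × 24.00 h = (0.0000/π) × 24.00 = 0.00 h.

0.00 h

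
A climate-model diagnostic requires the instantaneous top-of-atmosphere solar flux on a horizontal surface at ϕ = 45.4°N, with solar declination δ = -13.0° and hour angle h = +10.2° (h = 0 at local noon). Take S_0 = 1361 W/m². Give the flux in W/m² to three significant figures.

cos θ_z = sin ϕ sin δ + cos ϕ cos δ cos h = -0.160171 + 0.673344 = 0.513173.
Flux = S_0 · cos θ_z = 1361 × 0.513173 = 698.4 W/m².

698 W/m²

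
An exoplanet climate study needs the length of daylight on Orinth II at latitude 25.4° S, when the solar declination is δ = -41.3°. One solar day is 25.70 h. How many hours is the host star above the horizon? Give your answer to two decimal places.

cos h₀ = −tan ϕ · tan δ = −tan(-25.4°) × tan(-41.300°) = -0.4172, so h₀ = 2.0011 rad = 114.65°.
Daylight = 2h₀/(2π) × 25.70 h = (2.0011/π) × 25.70 = 16.37 h.

16.37 h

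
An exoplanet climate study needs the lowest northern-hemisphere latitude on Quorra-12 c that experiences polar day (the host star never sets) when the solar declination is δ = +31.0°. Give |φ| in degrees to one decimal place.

|φ| = 59.0°

Polar day requires cos H₀ = −tan φ tan δ ≤ −1, i.e. tan φ tan δ ≥ 1.
The boundary is |tan φ| · |tan δ| = 1, so |φ| = 90° − |δ| = 90° − 31.0° = 59.0° in the northern hemisphere.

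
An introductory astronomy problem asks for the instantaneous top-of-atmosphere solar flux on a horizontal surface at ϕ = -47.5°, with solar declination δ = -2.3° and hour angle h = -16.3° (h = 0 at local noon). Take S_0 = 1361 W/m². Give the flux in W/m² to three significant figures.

922 W/m²

cos θ_z = sin ϕ sin δ + cos ϕ cos δ cos h = 0.029588 + 0.647913 = 0.677501.
Flux = S_0 · cos θ_z = 1361 × 0.677501 = 922.1 W/m².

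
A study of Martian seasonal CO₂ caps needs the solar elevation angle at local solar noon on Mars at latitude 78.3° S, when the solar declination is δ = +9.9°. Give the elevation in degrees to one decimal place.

1.8°

At local noon the hour angle is zero, so the zenith angle equals |ϕ − δ| = |-78.3° − (+9.900°)| = 88.200°.
Elevation = 90° − 88.200° = 1.8°.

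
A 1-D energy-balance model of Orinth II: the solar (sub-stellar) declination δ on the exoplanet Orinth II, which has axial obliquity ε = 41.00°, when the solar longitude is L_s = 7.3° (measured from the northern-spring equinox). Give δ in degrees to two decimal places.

δ = +4.78°

sin δ = sin ε · sin L_s = sin 41.00° × sin 7.3° = 0.083362.
δ = arcsin(0.083362) = +4.78°.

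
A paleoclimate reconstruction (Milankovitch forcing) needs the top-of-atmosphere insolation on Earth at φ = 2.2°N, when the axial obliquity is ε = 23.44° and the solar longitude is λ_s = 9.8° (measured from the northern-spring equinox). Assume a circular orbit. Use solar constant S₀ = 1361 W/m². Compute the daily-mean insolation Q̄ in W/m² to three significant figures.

Q̄ ≈ 434 W/m²

Solar declination: sin δ = sin ε · sin λ_s = sin 23.44° × sin 9.8° = 0.06771, so δ = +3.882°.
cos H₀ = −tan(+2.2°) tan(+3.882°) = -0.0026, H₀ = 1.5734 rad.
Bracket: H₀ sin φ sin δ + cos φ cos δ sin H₀ = 1.5734×0.03839×0.06771 + 0.99926×0.99771×1.00000 = 0.004090 + 0.996972 = 1.001062.
Q̄ = (S₀/π) × [bracket] = (1361/π) × 1.001062 = 433.7 W/m².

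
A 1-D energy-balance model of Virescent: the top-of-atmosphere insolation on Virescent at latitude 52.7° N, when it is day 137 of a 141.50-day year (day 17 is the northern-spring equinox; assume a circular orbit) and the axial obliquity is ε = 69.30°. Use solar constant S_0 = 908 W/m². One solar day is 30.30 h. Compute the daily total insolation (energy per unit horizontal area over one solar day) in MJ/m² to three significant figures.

0.00 MJ/m²

Solar longitude: L_s = 360° × (137 − 17)/141.50 = 305.300°.
sin δ = sin 69.30° × sin 305.300° = -0.76345, so δ = -49.769°.
cos h₀ = −tan(+52.7°) tan(-49.769°) = 1.5517 ≥ 1 ⇒ polar night, h₀ = 0 and Q̄ = 0.
Daily total = Q̄ × 30.30 h × 3600 s/h = 0.00 MJ/m².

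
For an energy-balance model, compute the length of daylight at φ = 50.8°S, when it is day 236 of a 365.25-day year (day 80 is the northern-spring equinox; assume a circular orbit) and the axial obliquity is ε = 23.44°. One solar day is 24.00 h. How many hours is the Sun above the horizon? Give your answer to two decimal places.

10.31 h

Solar longitude: λ_s = 360° × (236 − 80)/365.25 = 153.758°.
sin δ = sin 23.44° × sin 153.758° = 0.17589, so δ = +10.130°.
cos H₀ = −tan φ · tan δ = −tan(-50.8°) × tan(+10.130°) = 0.2191, so H₀ = 1.3499 rad = 77.35°.
Daylight = 2H₀/(2π) × 24.00 h = (1.3499/π) × 24.00 = 10.31 h.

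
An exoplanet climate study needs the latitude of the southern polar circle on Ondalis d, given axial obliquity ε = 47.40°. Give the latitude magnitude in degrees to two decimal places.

42.60°

The polar circle is the lowest latitude that experiences at least one full rotation of continuous darkness at the northern-summer solstice; it lies at |φ| = 90° − ε = 90° − 47.40° = 42.60°.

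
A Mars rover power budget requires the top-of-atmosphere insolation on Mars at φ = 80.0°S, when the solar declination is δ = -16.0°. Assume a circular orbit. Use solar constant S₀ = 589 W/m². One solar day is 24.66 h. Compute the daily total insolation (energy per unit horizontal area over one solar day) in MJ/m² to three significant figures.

cos H₀ = −tan(-80.0°) tan(-16.000°) = -1.6262 ≤ −1 ⇒ polar day, H₀ = π.
Bracket: H₀ sin φ sin δ + cos φ cos δ sin H₀ = 3.1416×-0.98481×-0.27564 + 0.17365×0.96126×0.00000 = 0.852797 + 0.000000 = 0.852797.
Q̄ = (S₀/π) × [bracket] = (589/π) × 0.852797 = 159.89 W/m².
Daily total = Q̄ × 24.66 h × 3600 s/h = 159.89 × 24.66 × 3600 / 10⁶ = 14.19 MJ/m².

14.2 MJ/m²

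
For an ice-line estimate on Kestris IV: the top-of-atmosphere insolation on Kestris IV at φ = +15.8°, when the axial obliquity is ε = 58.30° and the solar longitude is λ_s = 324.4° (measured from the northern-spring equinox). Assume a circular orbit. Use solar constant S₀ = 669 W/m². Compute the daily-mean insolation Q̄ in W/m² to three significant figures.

Q̄ ≈ 135 W/m²

Solar declination: sin δ = sin ε · sin λ_s = sin 58.30° × sin 324.4° = -0.49528, so δ = -29.688°.
cos H₀ = −tan(+15.8°) tan(-29.688°) = 0.1613, H₀ = 1.4088 rad.
Bracket: H₀ sin φ sin δ + cos φ cos δ sin H₀ = 1.4088×0.27228×-0.49528 + 0.96222×0.86874×0.98690 = -0.189983 + 0.824968 = 0.634985.
Q̄ = (S₀/π) × [bracket] = (669/π) × 0.634985 = 135.2 W/m².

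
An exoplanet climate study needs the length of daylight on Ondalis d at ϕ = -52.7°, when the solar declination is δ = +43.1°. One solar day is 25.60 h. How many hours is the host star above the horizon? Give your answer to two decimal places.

0.00 h

cos h₀ = −tan ϕ · tan δ = 1.2284 ≥ 1, so the host star never rises (polar night) and h₀ = 0.
Daylight = 2h₀/(2π) × 25.60 h = (0.0000/π) × 25.60 = 0.00 h.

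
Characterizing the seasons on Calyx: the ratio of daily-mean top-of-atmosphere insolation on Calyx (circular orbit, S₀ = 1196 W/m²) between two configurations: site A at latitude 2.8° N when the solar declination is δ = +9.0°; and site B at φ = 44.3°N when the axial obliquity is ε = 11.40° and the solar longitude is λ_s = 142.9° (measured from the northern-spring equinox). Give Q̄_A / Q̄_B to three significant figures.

Q̄_A / Q̄_B ≈ 1.18

— Configuration A (φ=+2.8°):
cos H₀ = −tan(+2.8°) tan(+9.000°) = -0.0077, H₀ = 1.5785 rad.
Bracket: H₀ sin φ sin δ + cos φ cos δ sin H₀ = 1.5785×0.04885×0.15643 + 0.99881×0.98769×0.99997 = 0.012062 + 0.986485 = 0.998547.
Q̄ = (S₀/π) × [bracket] = (1196/π) × 0.998547 = 380.15 W/m².
— Configuration B (φ=+44.3°):
Solar declination: sin δ = sin ε · sin λ_s = sin 11.40° × sin 142.9° = 0.11923, so δ = +6.848°.
cos H₀ = −tan(+44.3°) tan(+6.848°) = -0.1172, H₀ = 1.6883 rad.
Bracket: H₀ sin φ sin δ + cos φ cos δ sin H₀ = 1.6883×0.69842×0.11923 + 0.71569×0.99287×0.99311 = 0.140589 + 0.705691 = 0.846280.
Q̄ = (S₀/π) × [bracket] = (1196/π) × 0.846280 = 322.18 W/m².
Ratio Q̄_A / Q̄_B = 380.15 / 322.18 = 1.180.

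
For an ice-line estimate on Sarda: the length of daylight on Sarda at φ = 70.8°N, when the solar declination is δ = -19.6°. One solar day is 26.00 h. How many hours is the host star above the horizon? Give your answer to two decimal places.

0.00 h

cos H₀ = −tan φ · tan δ = 1.0225 ≥ 1, so the host star never rises (polar night) and H₀ = 0.
Daylight = 2H₀/(2π) × 26.00 h = (0.0000/π) × 26.00 = 0.00 h.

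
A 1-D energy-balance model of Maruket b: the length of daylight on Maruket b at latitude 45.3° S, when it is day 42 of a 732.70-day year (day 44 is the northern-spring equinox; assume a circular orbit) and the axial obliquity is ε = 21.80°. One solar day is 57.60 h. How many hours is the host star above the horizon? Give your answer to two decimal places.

Solar longitude: L_s = 360° × (42 − 44)/732.70 = -0.983°, i.e. -0.983° + 360° = 359.017°.
sin δ = sin 21.80° × sin 359.017° = -0.00637, so δ = -0.365°.
cos h₀ = −tan ϕ · tan δ = −tan(-45.3°) × tan(-0.365°) = -0.0064, so h₀ = 1.5772 rad = 90.37°.
Daylight = 2h₀/(2π) × 57.60 h = (1.5772/π) × 57.60 = 28.92 h.

28.92 h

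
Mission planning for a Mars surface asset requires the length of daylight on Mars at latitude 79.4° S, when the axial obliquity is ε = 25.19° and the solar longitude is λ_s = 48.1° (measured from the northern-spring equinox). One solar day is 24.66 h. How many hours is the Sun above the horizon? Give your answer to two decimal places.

0.00 h

Solar declination: sin δ = sin ε · sin λ_s = sin 25.19° × sin 48.1° = 0.31679, so δ = +18.469°.
cos H₀ = −tan φ · tan δ = 1.7847 ≥ 1, so the Sun never rises (polar night) and H₀ = 0.
Daylight = 2H₀/(2π) × 24.66 h = (0.0000/π) × 24.66 = 0.00 h.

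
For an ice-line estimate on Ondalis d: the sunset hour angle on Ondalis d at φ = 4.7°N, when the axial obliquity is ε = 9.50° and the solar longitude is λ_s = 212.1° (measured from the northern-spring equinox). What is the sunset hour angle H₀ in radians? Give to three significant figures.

H₀ = 1.56 rad

Solar declination: sin δ = sin ε · sin λ_s = sin 9.50° × sin 212.1° = -0.08771, so δ = -5.032°.
cos H₀ = −tan φ · tan δ = −tan(+4.7°) × tan(-5.032°) = 0.0072, so H₀ = 1.5636 rad = 89.59°.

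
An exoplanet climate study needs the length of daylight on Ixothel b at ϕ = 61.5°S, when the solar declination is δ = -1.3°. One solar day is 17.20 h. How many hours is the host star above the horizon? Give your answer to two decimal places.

8.83 h

cos h₀ = −tan ϕ · tan δ = −tan(-61.5°) × tan(-1.300°) = -0.0418, so h₀ = 1.6126 rad = 92.40°.
Daylight = 2h₀/(2π) × 17.20 h = (1.6126/π) × 17.20 = 8.83 h.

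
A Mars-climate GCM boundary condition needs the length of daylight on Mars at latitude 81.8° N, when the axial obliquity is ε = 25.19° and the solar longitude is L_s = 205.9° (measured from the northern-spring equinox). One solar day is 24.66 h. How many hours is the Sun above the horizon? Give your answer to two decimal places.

Solar declination: sin δ = sin ε · sin L_s = sin 25.19° × sin 205.9° = -0.18591, so δ = -10.714°.
cos h₀ = −tan ϕ · tan δ = 1.3130 ≥ 1, so the Sun never rises (polar night) and h₀ = 0.
Daylight = 2h₀/(2π) × 24.66 h = (0.0000/π) × 24.66 = 0.00 h.

0.00 h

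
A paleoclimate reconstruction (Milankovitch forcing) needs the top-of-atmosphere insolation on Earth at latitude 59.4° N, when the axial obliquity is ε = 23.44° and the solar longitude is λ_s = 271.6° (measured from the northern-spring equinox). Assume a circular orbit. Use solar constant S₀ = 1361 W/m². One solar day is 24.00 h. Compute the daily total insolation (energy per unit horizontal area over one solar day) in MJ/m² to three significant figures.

Solar declination: sin δ = sin ε · sin λ_s = sin 23.44° × sin 271.6° = -0.39763, so δ = -23.430°.
cos H₀ = −tan(+59.4°) tan(-23.430°) = 0.7328, H₀ = 0.7484 rad.
Bracket: H₀ sin φ sin δ + cos φ cos δ sin H₀ = 0.7484×0.86074×-0.39763 + 0.50904×0.91754×0.68046 = -0.256144 + 0.317819 = 0.061675.
Q̄ = (S₀/π) × [bracket] = (1361/π) × 0.061675 = 26.719 W/m².
Daily total = Q̄ × 24.00 h × 3600 s/h = 26.719 × 24.00 × 3600 / 10⁶ = 2.309 MJ/m².

2.31 MJ/m²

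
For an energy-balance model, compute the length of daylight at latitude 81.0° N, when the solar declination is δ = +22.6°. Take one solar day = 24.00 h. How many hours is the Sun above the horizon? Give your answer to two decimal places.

Sunrise equation: cos h₀ = −tan ϕ · tan δ = -2.6282 ≤ −1, so the Sun never sets (polar day) and h₀ = π.
Daylight = 2h₀/(2π) × 24.00 h = (3.1416/π) × 24.00 = 24.00 h.

24.00 h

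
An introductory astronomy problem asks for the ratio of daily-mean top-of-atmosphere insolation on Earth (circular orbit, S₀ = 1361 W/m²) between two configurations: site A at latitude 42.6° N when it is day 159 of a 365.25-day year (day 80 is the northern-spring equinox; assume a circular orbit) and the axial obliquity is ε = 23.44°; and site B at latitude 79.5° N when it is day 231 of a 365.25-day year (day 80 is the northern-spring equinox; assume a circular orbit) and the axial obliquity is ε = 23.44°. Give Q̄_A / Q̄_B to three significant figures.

Q̄_A / Q̄_B ≈ 1.80

— Configuration A (φ=+42.6°):
Solar longitude: λ_s = 360° × (159 − 80)/365.25 = 77.864°.
sin δ = sin 23.44° × sin 77.864° = 0.38890, so δ = +22.886°.
cos H₀ = −tan(+42.6°) tan(+22.886°) = -0.3882, H₀ = 1.9694 rad.
Bracket: H₀ sin φ sin δ + cos φ cos δ sin H₀ = 1.9694×0.67688×0.38890 + 0.73610×0.92128×0.92159 = 0.518422 + 0.624980 = 1.143402.
Q̄ = (S₀/π) × [bracket] = (1361/π) × 1.143402 = 495.34 W/m².
— Configuration B (φ=+79.5°):
Solar longitude: λ_s = 360° × (231 − 80)/365.25 = 148.830°.
sin δ = sin 23.44° × sin 148.830° = 0.20589, so δ = +11.882°.
cos H₀ = −tan(+79.5°) tan(+11.882°) = -1.1352 ≤ −1 ⇒ polar day, H₀ = π.
Bracket: H₀ sin φ sin δ + cos φ cos δ sin H₀ = 3.1416×0.98325×0.20589 + 0.18224×0.97858×0.00000 = 0.635990 + 0.000000 = 0.635990.
Q̄ = (S₀/π) × [bracket] = (1361/π) × 0.635990 = 275.52 W/m².
Ratio Q̄_A / Q̄_B = 495.34 / 275.52 = 1.798.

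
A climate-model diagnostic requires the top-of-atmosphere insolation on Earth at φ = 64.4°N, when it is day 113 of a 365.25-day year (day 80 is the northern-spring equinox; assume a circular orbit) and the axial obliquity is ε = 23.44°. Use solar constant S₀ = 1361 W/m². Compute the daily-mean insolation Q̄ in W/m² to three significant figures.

Q̄ ≈ 334 W/m²

Solar longitude: λ_s = 360° × (113 − 80)/365.25 = 32.526°.
sin δ = sin 23.44° × sin 32.526° = 0.21388, so δ = +12.350°.
cos H₀ = −tan(+64.4°) tan(+12.350°) = -0.4570, H₀ = 2.0454 rad.
Bracket: H₀ sin φ sin δ + cos φ cos δ sin H₀ = 2.0454×0.90183×0.21388 + 0.43209×0.97686×0.88948 = 0.394524 + 0.375442 = 0.769966.
Q̄ = (S₀/π) × [bracket] = (1361/π) × 0.769966 = 333.6 W/m².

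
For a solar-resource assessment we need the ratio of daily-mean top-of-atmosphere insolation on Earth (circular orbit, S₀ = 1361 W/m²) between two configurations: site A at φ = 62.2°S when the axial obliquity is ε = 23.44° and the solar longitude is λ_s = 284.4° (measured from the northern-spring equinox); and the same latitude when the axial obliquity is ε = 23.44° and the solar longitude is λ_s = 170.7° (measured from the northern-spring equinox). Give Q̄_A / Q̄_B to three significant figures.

Q̄_A / Q̄_B ≈ 2.92

— Configuration A (φ=-62.2°):
Solar declination: sin δ = sin ε · sin λ_s = sin 23.44° × sin 284.4° = -0.38529, so δ = -22.662°.
cos H₀ = −tan(-62.2°) tan(-22.662°) = -0.7919, H₀ = 2.4847 rad.
Bracket: H₀ sin φ sin δ + cos φ cos δ sin H₀ = 2.4847×-0.88458×-0.38529 + 0.46639×0.92280×0.61064 = 0.846835 + 0.262810 = 1.109645.
Q̄ = (S₀/π) × [bracket] = (1361/π) × 1.109645 = 480.72 W/m².
— Configuration B (φ=-62.2°):
Solar declination: sin δ = sin ε · sin λ_s = sin 23.44° × sin 170.7° = 0.06428, so δ = +3.686°.
cos H₀ = −tan(-62.2°) tan(+3.686°) = 0.1222, H₀ = 1.4483 rad.
Bracket: H₀ sin φ sin δ + cos φ cos δ sin H₀ = 1.4483×-0.88458×0.06428 + 0.46639×0.99793×0.99251 = -0.082352 + 0.461939 = 0.379587.
Q̄ = (S₀/π) × [bracket] = (1361/π) × 0.379587 = 164.44 W/m².
Ratio Q̄_A / Q̄_B = 480.72 / 164.44 = 2.923.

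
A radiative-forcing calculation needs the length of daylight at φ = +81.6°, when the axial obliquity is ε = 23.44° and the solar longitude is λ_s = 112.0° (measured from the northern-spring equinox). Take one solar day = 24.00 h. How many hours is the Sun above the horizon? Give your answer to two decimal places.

Solar declination: sin δ = sin ε · sin λ_s = sin 23.44° × sin 112.0° = 0.36882, so δ = +21.643°.
Sunrise equation: cos H₀ = −tan φ · tan δ = -2.6871 ≤ −1, so the Sun never sets (polar day) and H₀ = π.
Daylight = 2H₀/(2π) × 24.00 h = (3.1416/π) × 24.00 = 24.00 h.

24.00 h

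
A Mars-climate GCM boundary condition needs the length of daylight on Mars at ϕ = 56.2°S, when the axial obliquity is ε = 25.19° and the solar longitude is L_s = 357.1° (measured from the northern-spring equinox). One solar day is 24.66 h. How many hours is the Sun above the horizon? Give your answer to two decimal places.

12.58 h

Solar declination: sin δ = sin ε · sin L_s = sin 25.19° × sin 357.1° = -0.02153, so δ = -1.234°.
cos h₀ = −tan ϕ · tan δ = −tan(-56.2°) × tan(-1.234°) = -0.0322, so h₀ = 1.6030 rad = 91.84°.
Daylight = 2h₀/(2π) × 24.66 h = (1.6030/π) × 24.66 = 12.58 h.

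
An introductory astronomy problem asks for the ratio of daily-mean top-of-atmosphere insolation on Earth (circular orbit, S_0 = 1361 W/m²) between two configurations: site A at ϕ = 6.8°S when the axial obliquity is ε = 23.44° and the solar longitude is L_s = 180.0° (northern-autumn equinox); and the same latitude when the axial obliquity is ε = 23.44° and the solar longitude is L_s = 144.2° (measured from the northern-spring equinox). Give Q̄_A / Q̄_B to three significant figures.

Q̄_A / Q̄_B ≈ 1.08

— Configuration A (ϕ=-6.8°):
Solar declination: sin δ = sin ε · sin L_s = sin 23.44° × sin 180.0° = 0.00000, so δ = +0.000°.
cos h₀ = −tan(-6.8°) tan(+0.000°) = 0.0000, h₀ = 1.5708 rad.
Bracket: h₀ sin ϕ sin δ + cos ϕ cos δ sin h₀ = 1.5708×-0.11840×0.00000 + 0.99297×1.00000×1.00000 = -0.000000 + 0.992970 = 0.992970.
Q̄ = (S_0/π) × [bracket] = (1361/π) × 0.992970 = 430.17 W/m².
— Configuration B (ϕ=-6.8°):
Solar declination: sin δ = sin ε · sin L_s = sin 23.44° × sin 144.2° = 0.23269, so δ = +13.455°.
cos h₀ = −tan(-6.8°) tan(+13.455°) = 0.0285, h₀ = 1.5423 rad.
Bracket: h₀ sin ϕ sin δ + cos ϕ cos δ sin h₀ = 1.5423×-0.11840×0.23269 + 0.99297×0.97255×0.99959 = -0.042491 + 0.965317 = 0.922826.
Q̄ = (S_0/π) × [bracket] = (1361/π) × 0.922826 = 399.79 W/m².
Ratio Q̄_A / Q̄_B = 430.17 / 399.79 = 1.076.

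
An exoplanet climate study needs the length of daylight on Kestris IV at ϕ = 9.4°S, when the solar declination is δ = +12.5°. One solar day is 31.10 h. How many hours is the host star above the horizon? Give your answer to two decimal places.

cos h₀ = −tan ϕ · tan δ = −tan(-9.4°) × tan(+12.500°) = 0.0367, so h₀ = 1.5341 rad = 87.90°.
Daylight = 2h₀/(2π) × 31.10 h = (1.5341/π) × 31.10 = 15.19 h.

15.19 h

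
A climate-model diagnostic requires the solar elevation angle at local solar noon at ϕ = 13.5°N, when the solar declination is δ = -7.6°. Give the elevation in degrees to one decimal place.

68.9°

At local noon the hour angle is zero, so the zenith angle equals |ϕ − δ| = |+13.5° − (-7.600°)| = 21.100°.
Elevation = 90° − 21.100° = 68.9°.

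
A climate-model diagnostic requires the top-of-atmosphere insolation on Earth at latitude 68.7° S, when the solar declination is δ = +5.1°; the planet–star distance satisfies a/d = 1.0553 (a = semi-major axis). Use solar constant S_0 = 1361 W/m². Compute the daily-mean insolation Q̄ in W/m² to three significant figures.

cos h₀ = −tan(-68.7°) tan(+5.100°) = 0.2289, h₀ = 1.3398 rad.
Bracket: h₀ sin ϕ sin δ + cos ϕ cos δ sin h₀ = 1.3398×-0.93169×0.08889 + 0.36325×0.99604×0.97345 = -0.110959 + 0.352205 = 0.241246.
Inverse-square distance factor (a/d)² = 1.0553² = 1.113658.
Q̄ = (S_0/π) × 1.113658 × [bracket] = (1361/π) × 1.113658 × 0.241246 = 116.4 W/m².

Q̄ ≈ 116 W/m²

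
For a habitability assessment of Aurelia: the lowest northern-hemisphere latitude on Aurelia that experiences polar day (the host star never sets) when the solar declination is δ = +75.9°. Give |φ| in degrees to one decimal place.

|φ| = 14.1°

Polar day requires cos H₀ = −tan φ tan δ ≤ −1, i.e. tan φ tan δ ≥ 1.
The boundary is |tan φ| · |tan δ| = 1, so |φ| = 90° − |δ| = 90° − 75.9° = 14.1° in the northern hemisphere.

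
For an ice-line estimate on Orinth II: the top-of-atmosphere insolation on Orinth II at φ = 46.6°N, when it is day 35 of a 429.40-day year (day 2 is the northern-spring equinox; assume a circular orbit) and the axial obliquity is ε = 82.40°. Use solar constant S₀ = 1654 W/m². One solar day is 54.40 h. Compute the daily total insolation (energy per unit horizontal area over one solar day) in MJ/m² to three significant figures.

Solar longitude: λ_s = 360° × (35 − 2)/429.40 = 27.667°.
sin δ = sin 82.40° × sin 27.667° = 0.46025, so δ = +27.403°.
cos H₀ = −tan(+46.6°) tan(+27.403°) = -0.5482, H₀ = 2.1510 rad.
Bracket: H₀ sin φ sin δ + cos φ cos δ sin H₀ = 2.1510×0.72657×0.46025 + 0.68709×0.88779×0.83634 = 0.719303 + 0.510160 = 1.229463.
Q̄ = (S₀/π) × [bracket] = (1654/π) × 1.229463 = 647.29 W/m².
Daily total = Q̄ × 54.40 h × 3600 s/h = 647.29 × 54.40 × 3600 / 10⁶ = 126.8 MJ/m².

127 MJ/m²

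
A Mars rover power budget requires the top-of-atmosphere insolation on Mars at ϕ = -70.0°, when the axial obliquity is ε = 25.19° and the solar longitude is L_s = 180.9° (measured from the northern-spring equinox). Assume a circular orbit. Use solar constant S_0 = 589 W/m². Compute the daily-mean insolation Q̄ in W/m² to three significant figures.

Q̄ ≈ 66.0 W/m²

Solar declination: sin δ = sin ε · sin L_s = sin 25.19° × sin 180.9° = -0.00669, so δ = -0.383°.
cos h₀ = −tan(-70.0°) tan(-0.383°) = -0.0184, h₀ = 1.5892 rad.
Bracket: h₀ sin ϕ sin δ + cos ϕ cos δ sin h₀ = 1.5892×-0.93969×-0.00669 + 0.34202×0.99998×0.99983 = 0.009991 + 0.341955 = 0.351946.
Q̄ = (S_0/π) × [bracket] = (589/π) × 0.351946 = 65.98 W/m².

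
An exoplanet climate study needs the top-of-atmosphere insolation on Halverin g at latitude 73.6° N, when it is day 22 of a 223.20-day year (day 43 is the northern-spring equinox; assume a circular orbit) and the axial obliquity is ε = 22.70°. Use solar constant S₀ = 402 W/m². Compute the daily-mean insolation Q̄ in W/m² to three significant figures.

Q̄ ≈ 4.26 W/m²

Solar longitude: λ_s = 360° × (22 − 43)/223.20 = -33.871°, i.e. -33.871° + 360° = 326.129°.
sin δ = sin 22.70° × sin 326.129° = -0.21507, so δ = -12.420°.
cos H₀ = −tan(+73.6°) tan(-12.420°) = 0.7483, H₀ = 0.7253 rad.
Bracket: H₀ sin φ sin δ + cos φ cos δ sin H₀ = 0.7253×0.95931×-0.21507 + 0.28234×0.97660×0.66339 = -0.149643 + 0.182919 = 0.033276.
Q̄ = (S₀/π) × [bracket] = (402/π) × 0.033276 = 4.258 W/m².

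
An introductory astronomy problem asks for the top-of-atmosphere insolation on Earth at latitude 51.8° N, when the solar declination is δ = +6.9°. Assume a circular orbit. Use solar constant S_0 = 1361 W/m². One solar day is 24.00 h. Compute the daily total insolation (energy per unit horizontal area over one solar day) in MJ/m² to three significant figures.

cos h₀ = −tan(+51.8°) tan(+6.900°) = -0.1538, h₀ = 1.7252 rad.
Bracket: h₀ sin ϕ sin δ + cos ϕ cos δ sin h₀ = 1.7252×0.78586×0.12014 + 0.61841×0.99276×0.98811 = 0.162882 + 0.606633 = 0.769515.
Q̄ = (S_0/π) × [bracket] = (1361/π) × 0.769515 = 333.37 W/m².
Daily total = Q̄ × 24.00 h × 3600 s/h = 333.37 × 24.00 × 3600 / 10⁶ = 28.80 MJ/m².

28.8 MJ/m²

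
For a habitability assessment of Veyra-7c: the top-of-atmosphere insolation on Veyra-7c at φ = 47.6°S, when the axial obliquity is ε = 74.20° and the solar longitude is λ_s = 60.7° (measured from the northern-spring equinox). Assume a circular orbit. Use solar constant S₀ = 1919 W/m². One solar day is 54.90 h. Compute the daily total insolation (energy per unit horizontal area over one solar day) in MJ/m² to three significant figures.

0.00 MJ/m²

Solar declination: sin δ = sin ε · sin λ_s = sin 74.20° × sin 60.7° = 0.83912, so δ = +57.047°.
cos H₀ = −tan(-47.6°) tan(+57.047°) = 1.6894 ≥ 1 ⇒ polar night, H₀ = 0 and Q̄ = 0.
Daily total = Q̄ × 54.90 h × 3600 s/h = 0.00 MJ/m².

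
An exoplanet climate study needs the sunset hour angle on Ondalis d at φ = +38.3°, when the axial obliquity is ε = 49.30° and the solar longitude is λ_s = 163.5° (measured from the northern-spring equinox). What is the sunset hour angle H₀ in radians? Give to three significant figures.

Solar declination: sin δ = sin ε · sin λ_s = sin 49.30° × sin 163.5° = 0.21532, so δ = +12.434°.
cos H₀ = −tan φ · tan δ = −tan(+38.3°) × tan(+12.434°) = -0.1741, so H₀ = 1.7458 rad = 100.03°.

H₀ = 1.75 rad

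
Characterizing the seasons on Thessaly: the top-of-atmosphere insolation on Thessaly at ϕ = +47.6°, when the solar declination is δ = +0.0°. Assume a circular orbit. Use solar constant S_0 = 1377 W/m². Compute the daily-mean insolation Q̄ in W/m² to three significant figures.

Q̄ ≈ 296 W/m²

cos h₀ = −tan(+47.6°) tan(+0.000°) = -0.0000, h₀ = 1.5708 rad.
Bracket: h₀ sin ϕ sin δ + cos ϕ cos δ sin h₀ = 1.5708×0.73846×0.00000 + 0.67430×1.00000×1.00000 = 0.000000 + 0.674300 = 0.674300.
Q̄ = (S_0/π) × [bracket] = (1377/π) × 0.674300 = 295.6 W/m².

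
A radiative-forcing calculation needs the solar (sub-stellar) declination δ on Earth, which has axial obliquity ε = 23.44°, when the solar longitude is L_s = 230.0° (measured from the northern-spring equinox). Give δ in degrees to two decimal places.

δ = -17.74°

sin δ = sin ε · sin L_s = sin 23.44° × sin 230.0° = -0.304724.
δ = arcsin(-0.304724) = -17.74°.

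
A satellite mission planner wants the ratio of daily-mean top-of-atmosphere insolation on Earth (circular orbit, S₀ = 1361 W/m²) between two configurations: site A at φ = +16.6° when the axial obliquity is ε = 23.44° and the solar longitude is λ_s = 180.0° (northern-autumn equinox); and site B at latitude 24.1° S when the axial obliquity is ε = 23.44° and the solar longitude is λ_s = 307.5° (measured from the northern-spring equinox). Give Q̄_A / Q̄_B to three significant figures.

— Configuration A (φ=+16.6°):
Solar declination: sin δ = sin ε · sin λ_s = sin 23.44° × sin 180.0° = 0.00000, so δ = +0.000°.
cos H₀ = −tan(+16.6°) tan(+0.000°) = -0.0000, H₀ = 1.5708 rad.
Bracket: H₀ sin φ sin δ + cos φ cos δ sin H₀ = 1.5708×0.28569×0.00000 + 0.95832×1.00000×1.00000 = 0.000000 + 0.958320 = 0.958320.
Q̄ = (S₀/π) × [bracket] = (1361/π) × 0.958320 = 415.16 W/m².
— Configuration B (φ=-24.1°):
Solar declination: sin δ = sin ε · sin λ_s = sin 23.44° × sin 307.5° = -0.31559, so δ = -18.396°.
cos H₀ = −tan(-24.1°) tan(-18.396°) = -0.1488, H₀ = 1.7201 rad.
Bracket: H₀ sin φ sin δ + cos φ cos δ sin H₀ = 1.7201×-0.40833×-0.31559 + 0.91283×0.94890×0.98887 = 0.221660 + 0.856544 = 1.078204.
Q̄ = (S₀/π) × [bracket] = (1361/π) × 1.078204 = 467.10 W/m².
Ratio Q̄_A / Q̄_B = 415.16 / 467.10 = 0.8888.

Q̄_A / Q̄_B ≈ 0.889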